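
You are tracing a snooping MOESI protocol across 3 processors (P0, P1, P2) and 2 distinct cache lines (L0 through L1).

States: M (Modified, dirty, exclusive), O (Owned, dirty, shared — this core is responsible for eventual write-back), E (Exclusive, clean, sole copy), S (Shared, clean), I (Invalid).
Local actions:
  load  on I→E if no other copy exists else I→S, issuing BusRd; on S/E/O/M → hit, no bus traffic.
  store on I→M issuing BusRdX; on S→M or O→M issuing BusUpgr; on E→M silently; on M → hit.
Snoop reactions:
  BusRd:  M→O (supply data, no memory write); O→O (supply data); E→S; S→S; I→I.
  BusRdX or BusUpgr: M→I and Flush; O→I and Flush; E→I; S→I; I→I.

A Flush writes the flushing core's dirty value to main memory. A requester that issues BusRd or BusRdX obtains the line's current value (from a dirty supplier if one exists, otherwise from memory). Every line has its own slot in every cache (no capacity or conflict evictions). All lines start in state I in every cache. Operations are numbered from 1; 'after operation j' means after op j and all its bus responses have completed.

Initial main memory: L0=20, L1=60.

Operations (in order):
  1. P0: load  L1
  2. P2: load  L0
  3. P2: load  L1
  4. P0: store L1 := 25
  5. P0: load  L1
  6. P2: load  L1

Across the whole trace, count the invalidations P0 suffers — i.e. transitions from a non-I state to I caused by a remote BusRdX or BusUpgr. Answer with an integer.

[1] P0: load  L1 | P0:E(60), P1:I, P2:I | bus: BusRd
[2] P2: load  L0 | P0:I, P1:I, P2:E(20) | bus: BusRd
[3] P2: load  L1 | P0:S(60), P1:I, P2:S(60) | bus: BusRd
[4] P0: store L1 := 25 | P0:M(25), P1:I, P2:I | bus: BusUpgr
[5] P0: load  L1 | P0:M(25), P1:I, P2:I | bus: none
[6] P2: load  L1 | P0:O(25), P1:I, P2:S(25) | bus: BusRd

invalidations = 0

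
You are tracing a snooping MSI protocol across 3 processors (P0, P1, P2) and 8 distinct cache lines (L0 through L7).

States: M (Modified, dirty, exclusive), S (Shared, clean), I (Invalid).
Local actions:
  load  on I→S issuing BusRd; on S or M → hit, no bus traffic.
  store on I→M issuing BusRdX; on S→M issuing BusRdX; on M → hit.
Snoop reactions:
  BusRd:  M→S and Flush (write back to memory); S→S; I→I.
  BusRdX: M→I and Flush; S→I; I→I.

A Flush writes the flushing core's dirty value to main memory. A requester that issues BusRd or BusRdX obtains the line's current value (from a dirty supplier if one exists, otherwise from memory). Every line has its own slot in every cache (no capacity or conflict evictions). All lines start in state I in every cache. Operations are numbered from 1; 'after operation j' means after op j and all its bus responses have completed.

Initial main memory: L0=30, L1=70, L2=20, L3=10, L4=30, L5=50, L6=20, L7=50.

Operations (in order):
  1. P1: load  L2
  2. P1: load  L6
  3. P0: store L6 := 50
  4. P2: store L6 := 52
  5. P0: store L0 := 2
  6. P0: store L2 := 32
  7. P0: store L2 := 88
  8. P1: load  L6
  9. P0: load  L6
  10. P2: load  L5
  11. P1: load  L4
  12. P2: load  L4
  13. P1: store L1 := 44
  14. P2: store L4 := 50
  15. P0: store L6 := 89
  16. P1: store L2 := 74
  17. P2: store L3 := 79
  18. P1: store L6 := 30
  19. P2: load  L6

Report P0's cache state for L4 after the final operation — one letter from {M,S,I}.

step 1: P1: load  L2  ⟶  ISI  (L2)  txn=BusRd  M[L2]=20
step 2: P1: load  L6  ⟶  ISI  (L6)  txn=BusRd  M[L6]=20
step 3: P0: store L6 := 50  ⟶  MII  (L6)  txn=BusRdX  M[L6]=20
step 4: P2: store L6 := 52  ⟶  IIM  (L6)  txn=BusRdX+Flush  M[L6]=50
step 5: P0: store L0 := 2  ⟶  MII  (L0)  txn=BusRdX  M[L0]=30
step 6: P0: store L2 := 32  ⟶  MII  (L2)  txn=BusRdX  M[L2]=20
step 7: P0: store L2 := 88  ⟶  MII  (L2)  txn=∅  M[L2]=20
step 8: P1: load  L6  ⟶  ISS  (L6)  txn=BusRd+Flush  M[L6]=52
step 9: P0: load  L6  ⟶  SSS  (L6)  txn=BusRd  M[L6]=52
step 10: P2: load  L5  ⟶  IIS  (L5)  txn=BusRd  M[L5]=50
step 11: P1: load  L4  ⟶  ISI  (L4)  txn=BusRd  M[L4]=30
step 12: P2: load  L4  ⟶  ISS  (L4)  txn=BusRd  M[L4]=30
step 13: P1: store L1 := 44  ⟶  IMI  (L1)  txn=BusRdX  M[L1]=70
step 14: P2: store L4 := 50  ⟶  IIM  (L4)  txn=BusRdX  M[L4]=30
step 15: P0: store L6 := 89  ⟶  MII  (L6)  txn=BusRdX  M[L6]=52
step 16: P1: store L2 := 74  ⟶  IMI  (L2)  txn=BusRdX+Flush  M[L2]=88
step 17: P2: store L3 := 79  ⟶  IIM  (L3)  txn=BusRdX  M[L3]=10
step 18: P1: store L6 := 30  ⟶  IMI  (L6)  txn=BusRdX+Flush  M[L6]=89
step 19: P2: load  L6  ⟶  ISS  (L6)  txn=BusRd+Flush  M[L6]=30

state = I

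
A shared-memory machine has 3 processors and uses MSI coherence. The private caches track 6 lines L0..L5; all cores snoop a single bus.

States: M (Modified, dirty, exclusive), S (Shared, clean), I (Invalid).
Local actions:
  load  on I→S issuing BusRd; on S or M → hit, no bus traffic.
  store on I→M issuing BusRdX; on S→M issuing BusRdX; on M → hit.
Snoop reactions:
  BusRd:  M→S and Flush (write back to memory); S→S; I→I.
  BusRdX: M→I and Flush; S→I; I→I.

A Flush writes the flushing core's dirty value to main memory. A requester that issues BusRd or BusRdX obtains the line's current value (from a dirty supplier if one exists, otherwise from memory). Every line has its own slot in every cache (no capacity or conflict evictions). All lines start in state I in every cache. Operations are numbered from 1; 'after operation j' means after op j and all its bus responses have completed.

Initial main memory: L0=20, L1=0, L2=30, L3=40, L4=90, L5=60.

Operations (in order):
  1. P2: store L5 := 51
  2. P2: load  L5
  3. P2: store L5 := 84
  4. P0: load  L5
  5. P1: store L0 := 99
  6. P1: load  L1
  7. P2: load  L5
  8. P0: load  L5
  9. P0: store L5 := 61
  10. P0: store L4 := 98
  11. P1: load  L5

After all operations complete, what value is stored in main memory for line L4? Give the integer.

1. P2: store L5 := 51  bus=[BusRdX]  L5: P0=I P1=I P2=M  mem[L5]=60
2. P2: load  L5  bus=[-]  L5: P0=I P1=I P2=M  mem[L5]=60
3. P2: store L5 := 84  bus=[-]  L5: P0=I P1=I P2=M  mem[L5]=60
4. P0: load  L5  bus=[BusRd,Flush]  L5: P0=S P1=I P2=S  mem[L5]=84
5. P1: store L0 := 99  bus=[BusRdX]  L0: P0=I P1=M P2=I  mem[L0]=20
6. P1: load  L1  bus=[BusRd]  L1: P0=I P1=S P2=I  mem[L1]=0
7. P2: load  L5  bus=[-]  L5: P0=S P1=I P2=S  mem[L5]=84
8. P0: load  L5  bus=[-]  L5: P0=S P1=I P2=S  mem[L5]=84
9. P0: store L5 := 61  bus=[BusRdX]  L5: P0=M P1=I P2=I  mem[L5]=84
10. P0: store L4 := 98  bus=[BusRdX]  L4: P0=M P1=I P2=I  mem[L4]=90
11. P1: load  L5  bus=[BusRd,Flush]  L5: P0=S P1=S P2=I  mem[L5]=61

memory[L4] = 90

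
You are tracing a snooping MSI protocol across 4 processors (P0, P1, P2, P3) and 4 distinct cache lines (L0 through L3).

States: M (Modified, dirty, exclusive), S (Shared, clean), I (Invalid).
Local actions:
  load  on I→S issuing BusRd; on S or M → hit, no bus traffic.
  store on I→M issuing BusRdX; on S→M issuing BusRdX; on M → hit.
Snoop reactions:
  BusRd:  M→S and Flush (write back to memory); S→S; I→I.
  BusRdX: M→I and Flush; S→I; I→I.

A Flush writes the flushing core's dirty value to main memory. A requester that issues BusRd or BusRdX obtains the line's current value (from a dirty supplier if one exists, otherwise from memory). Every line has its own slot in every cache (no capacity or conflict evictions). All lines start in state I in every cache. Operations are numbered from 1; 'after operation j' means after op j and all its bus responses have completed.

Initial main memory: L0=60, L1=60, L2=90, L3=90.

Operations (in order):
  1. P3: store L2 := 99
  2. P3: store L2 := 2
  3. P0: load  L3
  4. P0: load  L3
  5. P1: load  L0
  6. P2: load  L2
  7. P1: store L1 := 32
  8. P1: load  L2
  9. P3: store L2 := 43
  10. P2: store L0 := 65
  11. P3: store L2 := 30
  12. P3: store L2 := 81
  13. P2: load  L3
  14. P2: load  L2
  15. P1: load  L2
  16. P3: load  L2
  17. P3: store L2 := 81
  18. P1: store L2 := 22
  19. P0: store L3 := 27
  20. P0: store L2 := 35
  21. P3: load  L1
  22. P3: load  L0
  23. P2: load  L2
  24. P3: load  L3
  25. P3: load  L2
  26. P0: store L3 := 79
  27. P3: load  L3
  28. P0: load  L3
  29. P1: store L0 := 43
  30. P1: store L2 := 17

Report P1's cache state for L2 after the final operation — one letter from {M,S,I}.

state = M

step 1: P3: store L2 := 99  ⟶  IIIM  (L2)  txn=BusRdX  M[L2]=90
step 2: P3: store L2 := 2  ⟶  IIIM  (L2)  txn=∅  M[L2]=90
step 3: P0: load  L3  ⟶  SIII  (L3)  txn=BusRd  M[L3]=90
step 4: P0: load  L3  ⟶  SIII  (L3)  txn=∅  M[L3]=90
step 5: P1: load  L0  ⟶  ISII  (L0)  txn=BusRd  M[L0]=60
step 6: P2: load  L2  ⟶  IISS  (L2)  txn=BusRd+Flush  M[L2]=2
step 7: P1: store L1 := 32  ⟶  IMII  (L1)  txn=BusRdX  M[L1]=60
step 8: P1: load  L2  ⟶  ISSS  (L2)  txn=BusRd  M[L2]=2
step 9: P3: store L2 := 43  ⟶  IIIM  (L2)  txn=BusRdX  M[L2]=2
step 10: P2: store L0 := 65  ⟶  IIMI  (L0)  txn=BusRdX  M[L0]=60
step 11: P3: store L2 := 30  ⟶  IIIM  (L2)  txn=∅  M[L2]=2
step 12: P3: store L2 := 81  ⟶  IIIM  (L2)  txn=∅  M[L2]=2
step 13: P2: load  L3  ⟶  SISI  (L3)  txn=BusRd  M[L3]=90
step 14: P2: load  L2  ⟶  IISS  (L2)  txn=BusRd+Flush  M[L2]=81
step 15: P1: load  L2  ⟶  ISSS  (L2)  txn=BusRd  M[L2]=81
step 16: P3: load  L2  ⟶  ISSS  (L2)  txn=∅  M[L2]=81
step 17: P3: store L2 := 81  ⟶  IIIM  (L2)  txn=BusRdX  M[L2]=81
step 18: P1: store L2 := 22  ⟶  IMII  (L2)  txn=BusRdX+Flush  M[L2]=81
step 19: P0: store L3 := 27  ⟶  MIII  (L3)  txn=BusRdX  M[L3]=90
step 20: P0: store L2 := 35  ⟶  MIII  (L2)  txn=BusRdX+Flush  M[L2]=22
step 21: P3: load  L1  ⟶  ISIS  (L1)  txn=BusRd+Flush  M[L1]=32
step 22: P3: load  L0  ⟶  IISS  (L0)  txn=BusRd+Flush  M[L0]=65
step 23: P2: load  L2  ⟶  SISI  (L2)  txn=BusRd+Flush  M[L2]=35
step 24: P3: load  L3  ⟶  SIIS  (L3)  txn=BusRd+Flush  M[L3]=27
step 25: P3: load  L2  ⟶  SISS  (L2)  txn=BusRd  M[L2]=35
step 26: P0: store L3 := 79  ⟶  MIII  (L3)  txn=BusRdX  M[L3]=27
step 27: P3: load  L3  ⟶  SIIS  (L3)  txn=BusRd+Flush  M[L3]=79
step 28: P0: load  L3  ⟶  SIIS  (L3)  txn=∅  M[L3]=79
step 29: P1: store L0 := 43  ⟶  IMII  (L0)  txn=BusRdX  M[L0]=65
step 30: P1: store L2 := 17  ⟶  IMII  (L2)  txn=BusRdX  M[L2]=35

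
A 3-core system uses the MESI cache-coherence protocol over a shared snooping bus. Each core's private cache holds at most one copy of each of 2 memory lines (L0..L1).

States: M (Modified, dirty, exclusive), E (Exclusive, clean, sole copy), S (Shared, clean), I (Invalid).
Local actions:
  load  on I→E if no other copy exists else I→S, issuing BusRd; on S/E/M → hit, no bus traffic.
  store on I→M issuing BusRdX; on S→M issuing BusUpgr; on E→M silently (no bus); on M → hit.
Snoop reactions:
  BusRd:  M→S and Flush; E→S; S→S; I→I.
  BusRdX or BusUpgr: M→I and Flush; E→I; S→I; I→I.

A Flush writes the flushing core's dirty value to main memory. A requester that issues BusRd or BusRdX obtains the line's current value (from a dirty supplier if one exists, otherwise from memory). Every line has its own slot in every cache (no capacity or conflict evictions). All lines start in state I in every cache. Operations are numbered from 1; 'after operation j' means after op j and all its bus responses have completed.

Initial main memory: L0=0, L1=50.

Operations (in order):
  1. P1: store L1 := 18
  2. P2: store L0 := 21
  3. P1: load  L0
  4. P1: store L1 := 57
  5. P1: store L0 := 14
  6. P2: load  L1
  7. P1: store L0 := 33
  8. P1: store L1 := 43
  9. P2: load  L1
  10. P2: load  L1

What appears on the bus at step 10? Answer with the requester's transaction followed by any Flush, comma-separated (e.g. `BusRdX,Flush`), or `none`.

bus = none

1. P1: store L1 := 18  bus=[BusRdX]  L1: P0=I P1=M P2=I  mem[L1]=50
2. P2: store L0 := 21  bus=[BusRdX]  L0: P0=I P1=I P2=M  mem[L0]=0
3. P1: load  L0  bus=[BusRd,Flush]  L0: P0=I P1=S P2=S  mem[L0]=21
4. P1: store L1 := 57  bus=[-]  L1: P0=I P1=M P2=I  mem[L1]=50
5. P1: store L0 := 14  bus=[BusUpgr]  L0: P0=I P1=M P2=I  mem[L0]=21
6. P2: load  L1  bus=[BusRd,Flush]  L1: P0=I P1=S P2=S  mem[L1]=57
7. P1: store L0 := 33  bus=[-]  L0: P0=I P1=M P2=I  mem[L0]=21
8. P1: store L1 := 43  bus=[BusUpgr]  L1: P0=I P1=M P2=I  mem[L1]=57
9. P2: load  L1  bus=[BusRd,Flush]  L1: P0=I P1=S P2=S  mem[L1]=43
10. P2: load  L1  bus=[-]  L1: P0=I P1=S P2=S  mem[L1]=43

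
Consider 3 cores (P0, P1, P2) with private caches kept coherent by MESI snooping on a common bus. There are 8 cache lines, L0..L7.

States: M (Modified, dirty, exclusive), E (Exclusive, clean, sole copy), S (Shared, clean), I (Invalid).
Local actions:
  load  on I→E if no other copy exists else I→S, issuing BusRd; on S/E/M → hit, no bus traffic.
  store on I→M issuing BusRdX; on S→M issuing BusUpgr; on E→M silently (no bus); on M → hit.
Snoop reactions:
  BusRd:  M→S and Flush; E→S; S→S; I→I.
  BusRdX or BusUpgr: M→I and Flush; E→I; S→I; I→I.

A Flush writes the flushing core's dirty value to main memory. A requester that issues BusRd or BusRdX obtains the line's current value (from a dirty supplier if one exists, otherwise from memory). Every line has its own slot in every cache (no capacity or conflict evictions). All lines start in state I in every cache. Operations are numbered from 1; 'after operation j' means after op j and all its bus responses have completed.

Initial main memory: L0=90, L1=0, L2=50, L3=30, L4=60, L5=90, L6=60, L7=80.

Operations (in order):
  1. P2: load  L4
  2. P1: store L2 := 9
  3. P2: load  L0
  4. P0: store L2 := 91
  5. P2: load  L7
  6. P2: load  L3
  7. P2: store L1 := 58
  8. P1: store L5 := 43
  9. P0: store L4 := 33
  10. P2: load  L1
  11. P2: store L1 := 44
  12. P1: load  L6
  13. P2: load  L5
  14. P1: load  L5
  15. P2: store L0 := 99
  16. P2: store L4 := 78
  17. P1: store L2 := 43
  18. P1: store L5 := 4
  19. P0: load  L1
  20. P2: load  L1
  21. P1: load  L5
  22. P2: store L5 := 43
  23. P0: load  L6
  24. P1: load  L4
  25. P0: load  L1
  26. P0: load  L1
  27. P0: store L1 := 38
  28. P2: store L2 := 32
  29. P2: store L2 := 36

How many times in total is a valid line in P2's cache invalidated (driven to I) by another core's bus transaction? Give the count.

  op1 P2: load  L4 → I/I/E on L4; bus BusRd; mem=60
  op2 P1: store L2 := 9 → I/M/I on L2; bus BusRdX; mem=50
  op3 P2: load  L0 → I/I/E on L0; bus BusRd; mem=90
  op4 P0: store L2 := 91 → M/I/I on L2; bus BusRdX Flush; mem=9
  op5 P2: load  L7 → I/I/E on L7; bus BusRd; mem=80
  op6 P2: load  L3 → I/I/E on L3; bus BusRd; mem=30
  op7 P2: store L1 := 58 → I/I/M on L1; bus BusRdX; mem=0
  op8 P1: store L5 := 43 → I/M/I on L5; bus BusRdX; mem=90
  op9 P0: store L4 := 33 → M/I/I on L4; bus BusRdX; mem=60
  op10 P2: load  L1 → I/I/M on L1; bus (none); mem=0
  op11 P2: store L1 := 44 → I/I/M on L1; bus (none); mem=0
  op12 P1: load  L6 → I/E/I on L6; bus BusRd; mem=60
  op13 P2: load  L5 → I/S/S on L5; bus BusRd Flush; mem=43
  op14 P1: load  L5 → I/S/S on L5; bus (none); mem=43
  op15 P2: store L0 := 99 → I/I/M on L0; bus (none); mem=90
  op16 P2: store L4 := 78 → I/I/M on L4; bus BusRdX Flush; mem=33
  op17 P1: store L2 := 43 → I/M/I on L2; bus BusRdX Flush; mem=91
  op18 P1: store L5 := 4 → I/M/I on L5; bus BusUpgr; mem=43
  op19 P0: load  L1 → S/I/S on L1; bus BusRd Flush; mem=44
  op20 P2: load  L1 → S/I/S on L1; bus (none); mem=44
  op21 P1: load  L5 → I/M/I on L5; bus (none); mem=43
  op22 P2: store L5 := 43 → I/I/M on L5; bus BusRdX Flush; mem=4
  op23 P0: load  L6 → S/S/I on L6; bus BusRd; mem=60
  op24 P1: load  L4 → I/S/S on L4; bus BusRd Flush; mem=78
  op25 P0: load  L1 → S/I/S on L1; bus (none); mem=44
  op26 P0: load  L1 → S/I/S on L1; bus (none); mem=44
  op27 P0: store L1 := 38 → M/I/I on L1; bus BusUpgr; mem=44
  op28 P2: store L2 := 32 → I/I/M on L2; bus BusRdX Flush; mem=43
  op29 P2: store L2 := 36 → I/I/M on L2; bus (none); mem=43

invalidations = 3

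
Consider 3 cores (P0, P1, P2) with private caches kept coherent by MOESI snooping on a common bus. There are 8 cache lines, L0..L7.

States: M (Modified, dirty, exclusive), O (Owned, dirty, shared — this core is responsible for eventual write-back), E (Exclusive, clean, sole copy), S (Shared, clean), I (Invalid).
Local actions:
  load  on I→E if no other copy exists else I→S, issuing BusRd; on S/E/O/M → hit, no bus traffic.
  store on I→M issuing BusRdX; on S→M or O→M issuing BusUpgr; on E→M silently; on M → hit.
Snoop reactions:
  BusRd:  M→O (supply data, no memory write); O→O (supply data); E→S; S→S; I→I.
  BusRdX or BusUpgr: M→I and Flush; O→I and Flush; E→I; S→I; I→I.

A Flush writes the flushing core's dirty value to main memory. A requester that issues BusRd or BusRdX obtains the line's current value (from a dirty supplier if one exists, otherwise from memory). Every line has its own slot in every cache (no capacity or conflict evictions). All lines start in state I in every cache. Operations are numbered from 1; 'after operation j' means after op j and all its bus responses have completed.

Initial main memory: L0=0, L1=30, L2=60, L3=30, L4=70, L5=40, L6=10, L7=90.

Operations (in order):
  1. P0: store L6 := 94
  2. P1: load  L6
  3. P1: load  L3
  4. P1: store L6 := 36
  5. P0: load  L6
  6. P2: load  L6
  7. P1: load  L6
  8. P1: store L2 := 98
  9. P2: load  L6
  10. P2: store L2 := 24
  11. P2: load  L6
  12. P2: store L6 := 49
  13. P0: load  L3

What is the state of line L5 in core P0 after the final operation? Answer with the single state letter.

state = I

step 1: P0: store L6 := 94  ⟶  MII  (L6)  txn=BusRdX  M[L6]=10
step 2: P1: load  L6  ⟶  OSI  (L6)  txn=BusRd  M[L6]=10
step 3: P1: load  L3  ⟶  IEI  (L3)  txn=BusRd  M[L3]=30
step 4: P1: store L6 := 36  ⟶  IMI  (L6)  txn=BusUpgr+Flush  M[L6]=94
step 5: P0: load  L6  ⟶  SOI  (L6)  txn=BusRd  M[L6]=94
step 6: P2: load  L6  ⟶  SOS  (L6)  txn=BusRd  M[L6]=94
step 7: P1: load  L6  ⟶  SOS  (L6)  txn=∅  M[L6]=94
step 8: P1: store L2 := 98  ⟶  IMI  (L2)  txn=BusRdX  M[L2]=60
step 9: P2: load  L6  ⟶  SOS  (L6)  txn=∅  M[L6]=94
step 10: P2: store L2 := 24  ⟶  IIM  (L2)  txn=BusRdX+Flush  M[L2]=98
step 11: P2: load  L6  ⟶  SOS  (L6)  txn=∅  M[L6]=94
step 12: P2: store L6 := 49  ⟶  IIM  (L6)  txn=BusUpgr+Flush  M[L6]=36
step 13: P0: load  L3  ⟶  SSI  (L3)  txn=BusRd  M[L3]=30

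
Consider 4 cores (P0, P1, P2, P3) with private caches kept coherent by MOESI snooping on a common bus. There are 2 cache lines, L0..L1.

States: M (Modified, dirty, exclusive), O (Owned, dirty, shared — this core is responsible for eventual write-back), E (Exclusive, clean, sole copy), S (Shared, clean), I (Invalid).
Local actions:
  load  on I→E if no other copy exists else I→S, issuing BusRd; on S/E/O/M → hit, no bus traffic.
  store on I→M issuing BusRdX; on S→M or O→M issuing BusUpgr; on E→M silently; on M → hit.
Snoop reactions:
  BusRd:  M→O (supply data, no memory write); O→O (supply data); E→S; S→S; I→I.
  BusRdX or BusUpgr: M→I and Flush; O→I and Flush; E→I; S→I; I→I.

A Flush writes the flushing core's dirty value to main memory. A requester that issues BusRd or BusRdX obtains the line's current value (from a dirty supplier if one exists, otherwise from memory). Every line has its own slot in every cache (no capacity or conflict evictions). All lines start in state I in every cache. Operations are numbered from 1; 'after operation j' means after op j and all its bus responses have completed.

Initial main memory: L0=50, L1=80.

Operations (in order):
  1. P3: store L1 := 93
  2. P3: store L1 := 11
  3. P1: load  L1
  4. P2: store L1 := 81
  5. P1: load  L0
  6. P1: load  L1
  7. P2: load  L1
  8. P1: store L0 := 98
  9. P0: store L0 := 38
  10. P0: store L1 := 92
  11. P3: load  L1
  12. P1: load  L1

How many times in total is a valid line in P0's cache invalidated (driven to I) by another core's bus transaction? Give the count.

[1] P3: store L1 := 93 | P0:I, P1:I, P2:I, P3:M(93) | bus: BusRdX
[2] P3: store L1 := 11 | P0:I, P1:I, P2:I, P3:M(11) | bus: none
[3] P1: load  L1 | P0:I, P1:S(11), P2:I, P3:O(11) | bus: BusRd
[4] P2: store L1 := 81 | P0:I, P1:I, P2:M(81), P3:I | bus: BusRdX,Flush
[5] P1: load  L0 | P0:I, P1:E(50), P2:I, P3:I | bus: BusRd
[6] P1: load  L1 | P0:I, P1:S(81), P2:O(81), P3:I | bus: BusRd
[7] P2: load  L1 | P0:I, P1:S(81), P2:O(81), P3:I | bus: none
[8] P1: store L0 := 98 | P0:I, P1:M(98), P2:I, P3:I | bus: none
[9] P0: store L0 := 38 | P0:M(38), P1:I, P2:I, P3:I | bus: BusRdX,Flush
[10] P0: store L1 := 92 | P0:M(92), P1:I, P2:I, P3:I | bus: BusRdX,Flush
[11] P3: load  L1 | P0:O(92), P1:I, P2:I, P3:S(92) | bus: BusRd
[12] P1: load  L1 | P0:O(92), P1:S(92), P2:I, P3:S(92) | bus: BusRd

invalidations = 0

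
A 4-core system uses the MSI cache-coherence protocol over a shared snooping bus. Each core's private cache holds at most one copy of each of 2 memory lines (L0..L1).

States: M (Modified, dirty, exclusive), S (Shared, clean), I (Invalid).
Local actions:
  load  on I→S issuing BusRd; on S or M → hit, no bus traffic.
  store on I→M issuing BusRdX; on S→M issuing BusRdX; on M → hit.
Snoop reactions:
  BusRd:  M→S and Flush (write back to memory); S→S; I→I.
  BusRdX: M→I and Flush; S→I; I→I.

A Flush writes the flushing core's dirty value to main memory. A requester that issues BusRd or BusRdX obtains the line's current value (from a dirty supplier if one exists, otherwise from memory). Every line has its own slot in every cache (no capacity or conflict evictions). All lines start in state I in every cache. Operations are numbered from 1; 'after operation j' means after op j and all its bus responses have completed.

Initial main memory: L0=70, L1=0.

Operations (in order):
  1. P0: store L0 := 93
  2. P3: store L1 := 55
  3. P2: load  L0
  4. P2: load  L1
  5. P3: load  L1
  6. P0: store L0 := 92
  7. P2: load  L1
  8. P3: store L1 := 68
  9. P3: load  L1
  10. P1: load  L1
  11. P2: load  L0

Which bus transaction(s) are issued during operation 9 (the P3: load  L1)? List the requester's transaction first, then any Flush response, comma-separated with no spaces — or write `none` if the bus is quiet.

  op1 P0: store L0 := 93 → M/I/I/I on L0; bus BusRdX; mem=70
  op2 P3: store L1 := 55 → I/I/I/M on L1; bus BusRdX; mem=0
  op3 P2: load  L0 → S/I/S/I on L0; bus BusRd Flush; mem=93
  op4 P2: load  L1 → I/I/S/S on L1; bus BusRd Flush; mem=55
  op5 P3: load  L1 → I/I/S/S on L1; bus (none); mem=55
  op6 P0: store L0 := 92 → M/I/I/I on L0; bus BusRdX; mem=93
  op7 P2: load  L1 → I/I/S/S on L1; bus (none); mem=55
  op8 P3: store L1 := 68 → I/I/I/M on L1; bus BusRdX; mem=55
  op9 P3: load  L1 → I/I/I/M on L1; bus (none); mem=55
  op10 P1: load  L1 → I/S/I/S on L1; bus BusRd Flush; mem=68
  op11 P2: load  L0 → S/I/S/I on L0; bus BusRd Flush; mem=92

bus = none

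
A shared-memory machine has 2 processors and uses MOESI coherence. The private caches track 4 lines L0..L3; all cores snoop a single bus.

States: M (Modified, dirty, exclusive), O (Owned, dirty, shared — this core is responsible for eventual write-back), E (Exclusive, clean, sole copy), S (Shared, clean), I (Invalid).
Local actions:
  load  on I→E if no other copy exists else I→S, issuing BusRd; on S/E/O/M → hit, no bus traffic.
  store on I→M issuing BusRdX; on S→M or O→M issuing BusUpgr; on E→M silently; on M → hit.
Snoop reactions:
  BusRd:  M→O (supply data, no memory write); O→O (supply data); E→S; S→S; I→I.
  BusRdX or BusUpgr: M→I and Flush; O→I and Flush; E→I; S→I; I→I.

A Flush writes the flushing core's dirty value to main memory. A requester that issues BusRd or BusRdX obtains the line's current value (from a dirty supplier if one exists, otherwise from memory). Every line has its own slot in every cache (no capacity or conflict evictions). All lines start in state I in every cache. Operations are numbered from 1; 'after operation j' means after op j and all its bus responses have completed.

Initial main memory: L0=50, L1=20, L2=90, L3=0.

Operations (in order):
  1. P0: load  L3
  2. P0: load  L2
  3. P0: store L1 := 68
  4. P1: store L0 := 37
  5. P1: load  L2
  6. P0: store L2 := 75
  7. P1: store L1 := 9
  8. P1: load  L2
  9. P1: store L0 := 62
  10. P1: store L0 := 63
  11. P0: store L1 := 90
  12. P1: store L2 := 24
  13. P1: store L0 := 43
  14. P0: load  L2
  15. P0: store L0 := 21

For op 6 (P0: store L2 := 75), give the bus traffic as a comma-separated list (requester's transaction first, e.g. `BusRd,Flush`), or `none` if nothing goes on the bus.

bus = BusUpgr

1. P0: load  L3  bus=[BusRd]  L3: P0=E P1=I  mem[L3]=0
2. P0: load  L2  bus=[BusRd]  L2: P0=E P1=I  mem[L2]=90
3. P0: store L1 := 68  bus=[BusRdX]  L1: P0=M P1=I  mem[L1]=20
4. P1: store L0 := 37  bus=[BusRdX]  L0: P0=I P1=M  mem[L0]=50
5. P1: load  L2  bus=[BusRd]  L2: P0=S P1=S  mem[L2]=90
6. P0: store L2 := 75  bus=[BusUpgr]  L2: P0=M P1=I  mem[L2]=90
7. P1: store L1 := 9  bus=[BusRdX,Flush]  L1: P0=I P1=M  mem[L1]=68
8. P1: load  L2  bus=[BusRd]  L2: P0=O P1=S  mem[L2]=90
9. P1: store L0 := 62  bus=[-]  L0: P0=I P1=M  mem[L0]=50
10. P1: store L0 := 63  bus=[-]  L0: P0=I P1=M  mem[L0]=50
11. P0: store L1 := 90  bus=[BusRdX,Flush]  L1: P0=M P1=I  mem[L1]=9
12. P1: store L2 := 24  bus=[BusUpgr,Flush]  L2: P0=I P1=M  mem[L2]=75
13. P1: store L0 := 43  bus=[-]  L0: P0=I P1=M  mem[L0]=50
14. P0: load  L2  bus=[BusRd]  L2: P0=S P1=O  mem[L2]=75
15. P0: store L0 := 21  bus=[BusRdX,Flush]  L0: P0=M P1=I  mem[L0]=43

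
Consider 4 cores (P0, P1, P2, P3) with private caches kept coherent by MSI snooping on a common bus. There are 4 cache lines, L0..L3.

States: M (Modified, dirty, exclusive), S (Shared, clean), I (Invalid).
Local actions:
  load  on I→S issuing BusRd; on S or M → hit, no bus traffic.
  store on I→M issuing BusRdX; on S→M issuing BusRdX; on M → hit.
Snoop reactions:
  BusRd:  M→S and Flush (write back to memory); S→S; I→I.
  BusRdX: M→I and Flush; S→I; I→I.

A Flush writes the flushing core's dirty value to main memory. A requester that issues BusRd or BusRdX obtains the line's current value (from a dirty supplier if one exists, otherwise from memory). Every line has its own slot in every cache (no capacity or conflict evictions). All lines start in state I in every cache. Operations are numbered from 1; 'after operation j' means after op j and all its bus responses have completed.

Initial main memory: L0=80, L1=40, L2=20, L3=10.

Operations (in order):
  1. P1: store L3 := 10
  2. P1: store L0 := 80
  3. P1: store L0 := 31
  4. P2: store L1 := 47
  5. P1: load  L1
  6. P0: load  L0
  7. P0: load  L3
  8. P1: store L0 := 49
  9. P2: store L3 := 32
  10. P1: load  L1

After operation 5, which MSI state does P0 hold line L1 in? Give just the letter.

1. P1: store L3 := 10  bus=[BusRdX]  L3: P0=I P1=M P2=I P3=I  mem[L3]=10
2. P1: store L0 := 80  bus=[BusRdX]  L0: P0=I P1=M P2=I P3=I  mem[L0]=80
3. P1: store L0 := 31  bus=[-]  L0: P0=I P1=M P2=I P3=I  mem[L0]=80
4. P2: store L1 := 47  bus=[BusRdX]  L1: P0=I P1=I P2=M P3=I  mem[L1]=40
5. P1: load  L1  bus=[BusRd,Flush]  L1: P0=I P1=S P2=S P3=I  mem[L1]=47
6. P0: load  L0  bus=[BusRd,Flush]  L0: P0=S P1=S P2=I P3=I  mem[L0]=31
7. P0: load  L3  bus=[BusRd,Flush]  L3: P0=S P1=S P2=I P3=I  mem[L3]=10
8. P1: store L0 := 49  bus=[BusRdX]  L0: P0=I P1=M P2=I P3=I  mem[L0]=31
9. P2: store L3 := 32  bus=[BusRdX]  L3: P0=I P1=I P2=M P3=I  mem[L3]=10
10. P1: load  L1  bus=[-]  L1: P0=I P1=S P2=S P3=I  mem[L1]=47

state = I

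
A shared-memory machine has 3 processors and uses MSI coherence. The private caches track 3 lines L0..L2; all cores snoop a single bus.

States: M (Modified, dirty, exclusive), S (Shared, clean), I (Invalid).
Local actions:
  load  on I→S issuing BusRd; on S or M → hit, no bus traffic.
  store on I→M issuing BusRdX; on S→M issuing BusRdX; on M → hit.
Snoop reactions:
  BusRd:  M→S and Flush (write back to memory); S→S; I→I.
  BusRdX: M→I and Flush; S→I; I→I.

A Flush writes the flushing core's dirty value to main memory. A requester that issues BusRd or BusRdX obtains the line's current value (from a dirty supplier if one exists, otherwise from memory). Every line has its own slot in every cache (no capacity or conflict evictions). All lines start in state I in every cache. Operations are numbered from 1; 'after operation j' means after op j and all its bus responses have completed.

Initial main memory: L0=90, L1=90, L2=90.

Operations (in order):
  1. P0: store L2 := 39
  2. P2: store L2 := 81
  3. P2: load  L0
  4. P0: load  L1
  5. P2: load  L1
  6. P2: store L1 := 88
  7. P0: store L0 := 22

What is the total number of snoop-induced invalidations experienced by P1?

  op1 P0: store L2 := 39 → M/I/I on L2; bus BusRdX; mem=90
  op2 P2: store L2 := 81 → I/I/M on L2; bus BusRdX Flush; mem=39
  op3 P2: load  L0 → I/I/S on L0; bus BusRd; mem=90
  op4 P0: load  L1 → S/I/I on L1; bus BusRd; mem=90
  op5 P2: load  L1 → S/I/S on L1; bus BusRd; mem=90
  op6 P2: store L1 := 88 → I/I/M on L1; bus BusRdX; mem=90
  op7 P0: store L0 := 22 → M/I/I on L0; bus BusRdX; mem=90

invalidations = 0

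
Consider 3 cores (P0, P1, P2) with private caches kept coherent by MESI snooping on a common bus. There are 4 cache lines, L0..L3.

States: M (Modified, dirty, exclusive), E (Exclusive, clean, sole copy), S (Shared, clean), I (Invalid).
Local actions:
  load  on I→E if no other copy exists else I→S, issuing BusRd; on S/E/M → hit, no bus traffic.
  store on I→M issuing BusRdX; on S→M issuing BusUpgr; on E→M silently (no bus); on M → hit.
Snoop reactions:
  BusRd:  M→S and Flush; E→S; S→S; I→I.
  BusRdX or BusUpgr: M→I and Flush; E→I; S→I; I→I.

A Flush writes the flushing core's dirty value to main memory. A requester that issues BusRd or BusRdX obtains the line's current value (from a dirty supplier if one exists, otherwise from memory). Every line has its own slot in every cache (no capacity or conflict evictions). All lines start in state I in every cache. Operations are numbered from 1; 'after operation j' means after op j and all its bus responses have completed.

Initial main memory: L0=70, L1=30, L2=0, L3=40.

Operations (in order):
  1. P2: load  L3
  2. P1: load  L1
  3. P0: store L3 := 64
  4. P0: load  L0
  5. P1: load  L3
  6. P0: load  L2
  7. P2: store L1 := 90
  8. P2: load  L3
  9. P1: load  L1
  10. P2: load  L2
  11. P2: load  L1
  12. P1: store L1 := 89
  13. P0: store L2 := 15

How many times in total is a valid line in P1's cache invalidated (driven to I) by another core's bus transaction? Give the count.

  op1 P2: load  L3 → I/I/E on L3; bus BusRd; mem=40
  op2 P1: load  L1 → I/E/I on L1; bus BusRd; mem=30
  op3 P0: store L3 := 64 → M/I/I on L3; bus BusRdX; mem=40
  op4 P0: load  L0 → E/I/I on L0; bus BusRd; mem=70
  op5 P1: load  L3 → S/S/I on L3; bus BusRd Flush; mem=64
  op6 P0: load  L2 → E/I/I on L2; bus BusRd; mem=0
  op7 P2: store L1 := 90 → I/I/M on L1; bus BusRdX; mem=30
  op8 P2: load  L3 → S/S/S on L3; bus BusRd; mem=64
  op9 P1: load  L1 → I/S/S on L1; bus BusRd Flush; mem=90
  op10 P2: load  L2 → S/I/S on L2; bus BusRd; mem=0
  op11 P2: load  L1 → I/S/S on L1; bus (none); mem=90
  op12 P1: store L1 := 89 → I/M/I on L1; bus BusUpgr; mem=90
  op13 P0: store L2 := 15 → M/I/I on L2; bus BusUpgr; mem=0

invalidations = 1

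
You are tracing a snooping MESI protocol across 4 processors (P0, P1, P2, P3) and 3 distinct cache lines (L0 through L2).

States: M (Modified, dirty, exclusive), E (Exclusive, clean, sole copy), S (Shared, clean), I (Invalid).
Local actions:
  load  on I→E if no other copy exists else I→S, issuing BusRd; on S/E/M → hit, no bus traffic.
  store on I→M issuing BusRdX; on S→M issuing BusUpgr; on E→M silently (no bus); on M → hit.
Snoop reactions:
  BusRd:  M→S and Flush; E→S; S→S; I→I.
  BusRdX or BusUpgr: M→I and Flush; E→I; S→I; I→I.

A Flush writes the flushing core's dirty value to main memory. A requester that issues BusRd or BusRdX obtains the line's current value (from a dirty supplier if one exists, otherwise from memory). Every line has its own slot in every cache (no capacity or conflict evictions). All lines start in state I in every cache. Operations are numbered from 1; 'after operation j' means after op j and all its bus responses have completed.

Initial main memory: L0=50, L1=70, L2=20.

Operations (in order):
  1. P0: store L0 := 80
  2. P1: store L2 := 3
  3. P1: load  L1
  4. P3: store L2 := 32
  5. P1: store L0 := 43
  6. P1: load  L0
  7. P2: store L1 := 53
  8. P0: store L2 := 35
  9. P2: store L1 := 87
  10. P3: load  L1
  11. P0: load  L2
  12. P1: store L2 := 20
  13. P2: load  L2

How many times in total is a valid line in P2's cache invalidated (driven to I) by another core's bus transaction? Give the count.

step 1: P0: store L0 := 80  ⟶  MIII  (L0)  txn=BusRdX  M[L0]=50
step 2: P1: store L2 := 3  ⟶  IMII  (L2)  txn=BusRdX  M[L2]=20
step 3: P1: load  L1  ⟶  IEII  (L1)  txn=BusRd  M[L1]=70
step 4: P3: store L2 := 32  ⟶  IIIM  (L2)  txn=BusRdX+Flush  M[L2]=3
step 5: P1: store L0 := 43  ⟶  IMII  (L0)  txn=BusRdX+Flush  M[L0]=80
step 6: P1: load  L0  ⟶  IMII  (L0)  txn=∅  M[L0]=80
step 7: P2: store L1 := 53  ⟶  IIMI  (L1)  txn=BusRdX  M[L1]=70
step 8: P0: store L2 := 35  ⟶  MIII  (L2)  txn=BusRdX+Flush  M[L2]=32
step 9: P2: store L1 := 87  ⟶  IIMI  (L1)  txn=∅  M[L1]=70
step 10: P3: load  L1  ⟶  IISS  (L1)  txn=BusRd+Flush  M[L1]=87
step 11: P0: load  L2  ⟶  MIII  (L2)  txn=∅  M[L2]=32
step 12: P1: store L2 := 20  ⟶  IMII  (L2)  txn=BusRdX+Flush  M[L2]=35
step 13: P2: load  L2  ⟶  ISSI  (L2)  txn=BusRd+Flush  M[L2]=20

invalidations = 0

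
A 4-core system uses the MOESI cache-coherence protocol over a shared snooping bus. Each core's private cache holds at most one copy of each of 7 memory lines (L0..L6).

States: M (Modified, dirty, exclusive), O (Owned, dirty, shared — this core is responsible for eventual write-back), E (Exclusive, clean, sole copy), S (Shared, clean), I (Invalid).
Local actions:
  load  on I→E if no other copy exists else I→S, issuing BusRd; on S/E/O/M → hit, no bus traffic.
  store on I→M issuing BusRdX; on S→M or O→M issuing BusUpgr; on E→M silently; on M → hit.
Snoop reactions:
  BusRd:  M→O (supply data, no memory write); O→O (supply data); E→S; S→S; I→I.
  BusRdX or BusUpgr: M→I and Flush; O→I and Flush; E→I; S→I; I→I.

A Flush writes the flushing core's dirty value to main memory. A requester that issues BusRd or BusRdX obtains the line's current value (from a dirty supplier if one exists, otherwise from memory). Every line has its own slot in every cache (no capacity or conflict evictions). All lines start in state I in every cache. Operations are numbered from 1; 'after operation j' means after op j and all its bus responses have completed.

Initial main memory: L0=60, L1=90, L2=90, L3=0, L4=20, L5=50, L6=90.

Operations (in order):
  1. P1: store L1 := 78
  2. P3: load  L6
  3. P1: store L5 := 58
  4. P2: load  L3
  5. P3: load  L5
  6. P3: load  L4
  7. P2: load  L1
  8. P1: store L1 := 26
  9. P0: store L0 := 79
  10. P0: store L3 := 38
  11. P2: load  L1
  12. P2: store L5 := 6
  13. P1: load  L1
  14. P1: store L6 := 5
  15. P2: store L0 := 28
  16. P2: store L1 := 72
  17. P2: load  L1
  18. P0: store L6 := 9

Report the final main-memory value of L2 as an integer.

memory[L2] = 90

1. P1: store L1 := 78  bus=[BusRdX]  L1: P0=I P1=M P2=I P3=I  mem[L1]=90
2. P3: load  L6  bus=[BusRd]  L6: P0=I P1=I P2=I P3=E  mem[L6]=90
3. P1: store L5 := 58  bus=[BusRdX]  L5: P0=I P1=M P2=I P3=I  mem[L5]=50
4. P2: load  L3  bus=[BusRd]  L3: P0=I P1=I P2=E P3=I  mem[L3]=0
5. P3: load  L5  bus=[BusRd]  L5: P0=I P1=O P2=I P3=S  mem[L5]=50
6. P3: load  L4  bus=[BusRd]  L4: P0=I P1=I P2=I P3=E  mem[L4]=20
7. P2: load  L1  bus=[BusRd]  L1: P0=I P1=O P2=S P3=I  mem[L1]=90
8. P1: store L1 := 26  bus=[BusUpgr]  L1: P0=I P1=M P2=I P3=I  mem[L1]=90
9. P0: store L0 := 79  bus=[BusRdX]  L0: P0=M P1=I P2=I P3=I  mem[L0]=60
10. P0: store L3 := 38  bus=[BusRdX]  L3: P0=M P1=I P2=I P3=I  mem[L3]=0
11. P2: load  L1  bus=[BusRd]  L1: P0=I P1=O P2=S P3=I  mem[L1]=90
12. P2: store L5 := 6  bus=[BusRdX,Flush]  L5: P0=I P1=I P2=M P3=I  mem[L5]=58
13. P1: load  L1  bus=[-]  L1: P0=I P1=O P2=S P3=I  mem[L1]=90
14. P1: store L6 := 5  bus=[BusRdX]  L6: P0=I P1=M P2=I P3=I  mem[L6]=90
15. P2: store L0 := 28  bus=[BusRdX,Flush]  L0: P0=I P1=I P2=M P3=I  mem[L0]=79
16. P2: store L1 := 72  bus=[BusUpgr,Flush]  L1: P0=I P1=I P2=M P3=I  mem[L1]=26
17. P2: load  L1  bus=[-]  L1: P0=I P1=I P2=M P3=I  mem[L1]=26
18. P0: store L6 := 9  bus=[BusRdX,Flush]  L6: P0=M P1=I P2=I P3=I  mem[L6]=5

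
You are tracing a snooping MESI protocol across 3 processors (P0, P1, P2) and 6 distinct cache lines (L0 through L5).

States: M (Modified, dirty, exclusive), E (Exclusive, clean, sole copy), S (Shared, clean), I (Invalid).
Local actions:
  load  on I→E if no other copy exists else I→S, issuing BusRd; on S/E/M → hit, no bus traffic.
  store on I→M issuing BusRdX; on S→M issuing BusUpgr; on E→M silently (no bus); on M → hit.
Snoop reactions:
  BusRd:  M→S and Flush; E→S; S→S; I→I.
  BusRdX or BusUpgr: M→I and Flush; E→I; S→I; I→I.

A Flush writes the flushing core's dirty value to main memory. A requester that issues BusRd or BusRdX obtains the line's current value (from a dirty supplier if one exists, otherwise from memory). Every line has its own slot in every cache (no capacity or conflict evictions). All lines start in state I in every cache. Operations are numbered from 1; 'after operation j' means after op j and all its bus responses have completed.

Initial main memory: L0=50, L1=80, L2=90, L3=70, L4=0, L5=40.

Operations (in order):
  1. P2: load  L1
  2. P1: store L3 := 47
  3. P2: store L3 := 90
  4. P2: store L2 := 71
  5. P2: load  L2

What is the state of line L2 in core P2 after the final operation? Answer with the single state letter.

[1] P2: load  L1 | P0:I, P1:I, P2:E(80) | bus: BusRd
[2] P1: store L3 := 47 | P0:I, P1:M(47), P2:I | bus: BusRdX
[3] P2: store L3 := 90 | P0:I, P1:I, P2:M(90) | bus: BusRdX,Flush
[4] P2: store L2 := 71 | P0:I, P1:I, P2:M(71) | bus: BusRdX
[5] P2: load  L2 | P0:I, P1:I, P2:M(71) | bus: none

state = M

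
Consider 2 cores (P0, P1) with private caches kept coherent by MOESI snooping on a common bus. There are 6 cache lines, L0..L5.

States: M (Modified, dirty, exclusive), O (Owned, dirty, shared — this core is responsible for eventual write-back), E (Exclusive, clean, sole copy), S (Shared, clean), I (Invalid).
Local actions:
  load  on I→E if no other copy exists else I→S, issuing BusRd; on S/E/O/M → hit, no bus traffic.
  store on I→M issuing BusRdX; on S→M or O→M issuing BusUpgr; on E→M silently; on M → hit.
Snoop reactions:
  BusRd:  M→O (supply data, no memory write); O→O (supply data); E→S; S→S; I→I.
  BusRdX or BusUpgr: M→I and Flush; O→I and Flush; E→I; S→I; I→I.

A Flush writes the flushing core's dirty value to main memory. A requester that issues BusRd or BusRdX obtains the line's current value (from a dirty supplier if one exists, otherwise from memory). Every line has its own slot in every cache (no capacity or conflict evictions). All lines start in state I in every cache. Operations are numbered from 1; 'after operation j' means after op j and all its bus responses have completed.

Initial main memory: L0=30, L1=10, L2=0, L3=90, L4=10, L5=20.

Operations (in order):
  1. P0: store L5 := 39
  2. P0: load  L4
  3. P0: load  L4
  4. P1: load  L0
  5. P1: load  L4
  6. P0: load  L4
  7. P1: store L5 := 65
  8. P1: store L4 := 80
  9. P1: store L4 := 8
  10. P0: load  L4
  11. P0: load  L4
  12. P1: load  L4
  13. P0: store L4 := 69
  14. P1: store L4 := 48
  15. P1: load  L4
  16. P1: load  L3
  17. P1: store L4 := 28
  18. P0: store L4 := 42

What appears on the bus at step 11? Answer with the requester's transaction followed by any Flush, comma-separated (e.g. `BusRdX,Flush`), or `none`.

bus = none

[1] P0: store L5 := 39 | P0:M(39), P1:I | bus: BusRdX
[2] P0: load  L4 | P0:E(10), P1:I | bus: BusRd
[3] P0: load  L4 | P0:E(10), P1:I | bus: none
[4] P1: load  L0 | P0:I, P1:E(30) | bus: BusRd
[5] P1: load  L4 | P0:S(10), P1:S(10) | bus: BusRd
[6] P0: load  L4 | P0:S(10), P1:S(10) | bus: none
[7] P1: store L5 := 65 | P0:I, P1:M(65) | bus: BusRdX,Flush
[8] P1: store L4 := 80 | P0:I, P1:M(80) | bus: BusUpgr
[9] P1: store L4 := 8 | P0:I, P1:M(8) | bus: none
[10] P0: load  L4 | P0:S(8), P1:O(8) | bus: BusRd
[11] P0: load  L4 | P0:S(8), P1:O(8) | bus: none
[12] P1: load  L4 | P0:S(8), P1:O(8) | bus: none
[13] P0: store L4 := 69 | P0:M(69), P1:I | bus: BusUpgr,Flush
[14] P1: store L4 := 48 | P0:I, P1:M(48) | bus: BusRdX,Flush
[15] P1: load  L4 | P0:I, P1:M(48) | bus: none
[16] P1: load  L3 | P0:I, P1:E(90) | bus: BusRd
[17] P1: store L4 := 28 | P0:I, P1:M(28) | bus: none
[18] P0: store L4 := 42 | P0:M(42), P1:I | bus: BusRdX,Flush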